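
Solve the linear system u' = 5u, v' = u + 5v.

u(t) = c_2e^(5t), v(t) = c_1e^(5t) + c_2te^(5t) + 2c_2e^(5t)

Coefficient matrix A = [[5, 0], [1, 5]].
Characteristic polynomial det(A - λI) = λ^2 - 10λ + 25 = 0.
Single eigenvalue λ = 5 with algebraic multiplicity 2.
Eigenvector v = (0,1); generalized eigenvector w with (A-λI)w=v is (1,2).
General solution: e^(5t)[c_1·v + c_2·(t·v + w)].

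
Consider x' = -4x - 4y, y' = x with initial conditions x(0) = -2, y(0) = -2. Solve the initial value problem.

x(t) = 12te^(-2t) - 2e^(-2t), y(t) = -6te^(-2t) - 2e^(-2t)

Coefficient matrix A = [[-4, -4], [1, 0]].
Characteristic polynomial det(A - λI) = λ^2 + 4λ + 4 = 0.
Single eigenvalue λ = -2 with algebraic multiplicity 2.
Eigenvector v = (2,-1); generalized eigenvector w with (A-λI)w=v is (1,-1).
General solution: e^(-2t)[c_1·v + c_2·(t·v + w)].
Applying x(0)=-2, y(0)=-2 gives c_1=-4, c_2=6.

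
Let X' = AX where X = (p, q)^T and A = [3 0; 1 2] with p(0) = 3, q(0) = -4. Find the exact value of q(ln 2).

-4

A = [[3,0],[1,2]]; eigenvalues λ = 3, 2.
Eigenvectors: (-1,-1) for λ=3, (0,1) for λ=2.
From the initial condition, c_1 = -3, c_2 = -7.
q(ln 2) = (-3)(2^3)(-1) + (-7)(2^2)(1) = -4.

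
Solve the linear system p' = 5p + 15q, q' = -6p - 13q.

Coefficient matrix A = [[5, 15], [-6, -13]].
Characteristic polynomial det(A - λI) = λ^2 + 8λ + 25 = 0.
Eigenvalues λ = -4 ± 3i (complex conjugate pair).
For λ=-4+3i: an eigenvector is (2,-1) - i(1,-1) = (2 - i, -1 + i).
A real fundamental pair from Re and Im of e^((-4+3i)t)v: X_1 = e^(-4t)(cos(3t)·(2,-1) + sin(3t)·(1,-1)), X_2 = e^(-4t)(sin(3t)·(2,-1) - cos(3t)·(1,-1)).
General solution: c_1X_1 + c_2X_2.

p(t) = c_1e^(-4t)sin(3t) + 2c_1e^(-4t)cos(3t) + 2c_2e^(-4t)sin(3t) - c_2e^(-4t)cos(3t), q(t) = -c_1e^(-4t)sin(3t) - c_1e^(-4t)cos(3t) - c_2e^(-4t)sin(3t) + c_2e^(-4t)cos(3t)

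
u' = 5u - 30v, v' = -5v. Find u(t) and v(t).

u(t) = c_1e^(5t) + 3c_2e^(-5t), v(t) = c_2e^(-5t)

Coefficient matrix A = [[5, -30], [0, -5]].
Characteristic polynomial det(A - λI) = λ^2 - 25 = 0.
Eigenvalues λ = 5, -5.
For λ=5: (A-λI) row 1 is [0, -30], so an eigenvector is (1, 0).
For λ=-5: (A-λI) row 1 is [10, -30], so an eigenvector is (3, 1).
General solution: c_1e^(5t)(1,0) + c_2e^(-5t)(3,1).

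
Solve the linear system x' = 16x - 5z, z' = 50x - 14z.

Coefficient matrix A = [[16, -5], [50, -14]].
Characteristic polynomial det(A - λI) = λ^2 - 2λ + 26 = 0.
Eigenvalues λ = 1 ± 5i (complex conjugate pair).
For λ=1+5i: an eigenvector is (-1,-3) - i(0,-1) = (-1, -3 + i).
A real fundamental pair from Re and Im of e^((1+5i)t)v: X_1 = e^(t)(cos(5t)·(-1,-3) + sin(5t)·(0,-1)), X_2 = e^(t)(sin(5t)·(-1,-3) - cos(5t)·(0,-1)).
General solution: C_1X_1 + C_2X_2.

x(t) = -C_1e^(t)cos(5t) - C_2e^(t)sin(5t), z(t) = -C_1e^(t)sin(5t) - 3C_1e^(t)cos(5t) - 3C_2e^(t)sin(5t) + C_2e^(t)cos(5t)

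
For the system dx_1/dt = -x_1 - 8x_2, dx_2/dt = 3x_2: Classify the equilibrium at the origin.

A = [[-1,-8],[0,3]]; det(A-λI) = λ^2 - 2λ - 3.
λ = 3, -1: opposite signs.

saddle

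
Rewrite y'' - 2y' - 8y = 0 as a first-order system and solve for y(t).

y(t) = C_1e^(-2t) + C_2e^(4t)

Let x_1 = y, x_2 = y'. Then x_1' = x_2 and x_2' = 8x_1 + 2x_2.
A = [[0,1],[8,2]]; det(A-λI) = λ^2 - 2λ - 8.
Eigenvalues λ = -2, 4 with eigenvectors (1,-2), (1,4).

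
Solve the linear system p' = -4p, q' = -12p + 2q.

p(t) = C_1e^(-4t), q(t) = 2C_1e^(-4t) + C_2e^(2t)

Coefficient matrix A = [[-4, 0], [-12, 2]].
Characteristic polynomial det(A - λI) = λ^2 + 2λ - 8 = 0.
Eigenvalues λ = -4, 2.
For λ=-4: (A-λI) row 2 is [-12, 6], so an eigenvector is (1, 2).
For λ=2: (A-λI) row 1 is [-6, 0], so an eigenvector is (0, 1).
General solution: C_1e^(-4t)(1,2) + C_2e^(2t)(0,1).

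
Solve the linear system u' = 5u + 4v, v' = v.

u(t) = C_1e^(t) + C_2e^(5t), v(t) = -C_1e^(t)

Coefficient matrix A = [[5, 4], [0, 1]].
Characteristic polynomial det(A - λI) = λ^2 - 6λ + 5 = 0.
Eigenvalues λ = 1, 5.
For λ=1: (A-λI) row 1 is [4, 4], so an eigenvector is (1, -1).
For λ=5: (A-λI) row 1 is [0, 4], so an eigenvector is (1, 0).
General solution: C_1e^(t)(1,-1) + C_2e^(5t)(1,0).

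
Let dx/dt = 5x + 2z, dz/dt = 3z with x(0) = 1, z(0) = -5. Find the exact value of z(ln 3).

-135

A = [[5,2],[0,3]]; eigenvalues λ = 5, 3.
Eigenvectors: (1,0) for λ=5, (-1,1) for λ=3.
From the initial condition, c_1 = -4, c_2 = -5.
z(ln 3) = (-4)(3^5)(0) + (-5)(3^3)(1) = -135.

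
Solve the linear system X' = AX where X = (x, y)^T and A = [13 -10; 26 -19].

x(t) = 2C_1e^(-3t)sin(2t) - C_1e^(-3t)cos(2t) - C_2e^(-3t)sin(2t) - 2C_2e^(-3t)cos(2t), y(t) = 3C_1e^(-3t)sin(2t) - 2C_1e^(-3t)cos(2t) - 2C_2e^(-3t)sin(2t) - 3C_2e^(-3t)cos(2t)

Coefficient matrix A = [[13, -10], [26, -19]].
Characteristic polynomial det(A - λI) = λ^2 + 6λ + 13 = 0.
Eigenvalues λ = -3 ± 2i (complex conjugate pair).
For λ=-3+2i: an eigenvector is (-1,-2) - i(2,3) = (-1 - 2i, -2 - 3i).
A real fundamental pair from Re and Im of e^((-3+2i)t)v: X_1 = e^(-3t)(cos(2t)·(-1,-2) + sin(2t)·(2,3)), X_2 = e^(-3t)(sin(2t)·(-1,-2) - cos(2t)·(2,3)).
General solution: C_1X_1 + C_2X_2.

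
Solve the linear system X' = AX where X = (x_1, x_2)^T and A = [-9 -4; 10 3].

x_1(t) = C_1e^(-3t)sin(2t) - C_1e^(-3t)cos(2t) - C_2e^(-3t)sin(2t) - C_2e^(-3t)cos(2t), x_2(t) = -2C_1e^(-3t)sin(2t) + C_1e^(-3t)cos(2t) + C_2e^(-3t)sin(2t) + 2C_2e^(-3t)cos(2t)

Coefficient matrix A = [[-9, -4], [10, 3]].
Characteristic polynomial det(A - λI) = λ^2 + 6λ + 13 = 0.
Eigenvalues λ = -3 ± 2i (complex conjugate pair).
For λ=-3+2i: an eigenvector is (-1,1) - i(1,-2) = (-1 - i, 1 + 2i).
A real fundamental pair from Re and Im of e^((-3+2i)t)v: X_1 = e^(-3t)(cos(2t)·(-1,1) + sin(2t)·(1,-2)), X_2 = e^(-3t)(sin(2t)·(-1,1) - cos(2t)·(1,-2)).
General solution: C_1X_1 + C_2X_2.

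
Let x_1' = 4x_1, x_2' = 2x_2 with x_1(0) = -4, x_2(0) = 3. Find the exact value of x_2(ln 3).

A = [[4,0],[0,2]]; eigenvalues λ = 2, 4.
Eigenvectors: (0,-1) for λ=2, (1,0) for λ=4.
From the initial condition, c_1 = -3, c_2 = -4.
x_2(ln 3) = (-3)(3^2)(-1) + (-4)(3^4)(0) = 27.

27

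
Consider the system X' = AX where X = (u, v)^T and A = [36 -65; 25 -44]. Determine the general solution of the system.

Coefficient matrix A = [[36, -65], [25, -44]].
Characteristic polynomial det(A - λI) = λ^2 + 8λ + 41 = 0.
Eigenvalues λ = -4 ± 5i (complex conjugate pair).
For λ=-4+5i: an eigenvector is (-3,-2) - i(2,1) = (-3 - 2i, -2 - i).
A real fundamental pair from Re and Im of e^((-4+5i)t)v: X_1 = e^(-4t)(cos(5t)·(-3,-2) + sin(5t)·(2,1)), X_2 = e^(-4t)(sin(5t)·(-3,-2) - cos(5t)·(2,1)).
General solution: c_1X_1 + c_2X_2.

u(t) = 2c_1e^(-4t)sin(5t) - 3c_1e^(-4t)cos(5t) - 3c_2e^(-4t)sin(5t) - 2c_2e^(-4t)cos(5t), v(t) = c_1e^(-4t)sin(5t) - 2c_1e^(-4t)cos(5t) - 2c_2e^(-4t)sin(5t) - c_2e^(-4t)cos(5t)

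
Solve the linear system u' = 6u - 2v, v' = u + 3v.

Coefficient matrix A = [[6, -2], [1, 3]].
Characteristic polynomial det(A - λI) = λ^2 - 9λ + 20 = 0.
Eigenvalues λ = 4, 5.
For λ=4: (A-λI) row 1 is [2, -2], so an eigenvector is (-1, -1).
For λ=5: (A-λI) row 1 is [1, -2], so an eigenvector is (-2, -1).
General solution: c_1e^(4t)(-1,-1) + c_2e^(5t)(-2,-1).

u(t) = -c_1e^(4t) - 2c_2e^(5t), v(t) = -c_1e^(4t) - c_2e^(5t)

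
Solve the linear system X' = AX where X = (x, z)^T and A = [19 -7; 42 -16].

x(t) = c_1e^(5t) - c_2e^(-2t), z(t) = 2c_1e^(5t) - 3c_2e^(-2t)

Coefficient matrix A = [[19, -7], [42, -16]].
Characteristic polynomial det(A - λI) = λ^2 - 3λ - 10 = 0.
Eigenvalues λ = 5, -2.
For λ=5: (A-λI) row 1 is [14, -7], so an eigenvector is (1, 2).
For λ=-2: (A-λI) row 1 is [21, -7], so an eigenvector is (-1, -3).
General solution: c_1e^(5t)(1,2) + c_2e^(-2t)(-1,-3).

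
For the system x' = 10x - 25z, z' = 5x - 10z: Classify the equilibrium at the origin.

center

A = [[10,-25],[5,-10]]; det(A-λI) = λ^2 + 25.
λ = 0 ± 5i: zero real part.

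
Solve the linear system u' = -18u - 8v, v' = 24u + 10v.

Coefficient matrix A = [[-18, -8], [24, 10]].
Characteristic polynomial det(A - λI) = λ^2 + 8λ + 12 = 0.
Eigenvalues λ = -6, -2.
For λ=-6: (A-λI) row 1 is [-12, -8], so an eigenvector is (2, -3).
For λ=-2: (A-λI) row 1 is [-16, -8], so an eigenvector is (1, -2).
General solution: c_1e^(-6t)(2,-3) + c_2e^(-2t)(1,-2).

u(t) = 2c_1e^(-6t) + c_2e^(-2t), v(t) = -3c_1e^(-6t) - 2c_2e^(-2t)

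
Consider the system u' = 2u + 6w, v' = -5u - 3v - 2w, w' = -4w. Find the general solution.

u(t) = C_2e^(2t) - C_3e^(-4t), v(t) = C_1e^(-3t) - C_2e^(2t) - 3C_3e^(-4t), w(t) = C_3e^(-4t)

Coefficient matrix A = [[2, 0, 6], [-5, -3, -2], [0, 0, -4]].
det(A - λI) = 0 gives eigenvalues λ = -3, 2, -4.
For λ=-3: eigenvector (0,1,0).
For λ=2: eigenvector (1,-1,0).
For λ=-4: eigenvector (-1,-3,1).
General solution: C_1e^(-3t)(0,1,0) + C_2e^(2t)(1,-1,0) + C_3e^(-4t)(-1,-3,1).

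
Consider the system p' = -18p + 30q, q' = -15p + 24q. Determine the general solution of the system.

Coefficient matrix A = [[-18, 30], [-15, 24]].
Characteristic polynomial det(A - λI) = λ^2 - 6λ + 18 = 0.
Eigenvalues λ = 3 ± 3i (complex conjugate pair).
For λ=3+3i: an eigenvector is (-1,-1) - i(-3,-2) = (-1 + 3i, -1 + 2i).
A real fundamental pair from Re and Im of e^((3+3i)t)v: X_1 = e^(3t)(cos(3t)·(-1,-1) + sin(3t)·(-3,-2)), X_2 = e^(3t)(sin(3t)·(-1,-1) - cos(3t)·(-3,-2)).
General solution: C_1X_1 + C_2X_2.

p(t) = -3C_1e^(3t)sin(3t) - C_1e^(3t)cos(3t) - C_2e^(3t)sin(3t) + 3C_2e^(3t)cos(3t), q(t) = -2C_1e^(3t)sin(3t) - C_1e^(3t)cos(3t) - C_2e^(3t)sin(3t) + 2C_2e^(3t)cos(3t)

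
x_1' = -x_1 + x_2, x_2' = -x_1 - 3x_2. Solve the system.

Coefficient matrix A = [[-1, 1], [-1, -3]].
Characteristic polynomial det(A - λI) = λ^2 + 4λ + 4 = 0.
Single eigenvalue λ = -2 with algebraic multiplicity 2.
Eigenvector v = (1,-1); generalized eigenvector w with (A-λI)w=v is (-1,2).
General solution: e^(-2t)[K_1·v + K_2·(t·v + w)].

x_1(t) = K_1e^(-2t) + K_2te^(-2t) - K_2e^(-2t), x_2(t) = -K_1e^(-2t) - K_2te^(-2t) + 2K_2e^(-2t)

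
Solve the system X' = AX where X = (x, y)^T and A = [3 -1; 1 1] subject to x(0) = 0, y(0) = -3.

x(t) = 3te^(2t), y(t) = 3te^(2t) - 3e^(2t)

Coefficient matrix A = [[3, -1], [1, 1]].
Characteristic polynomial det(A - λI) = λ^2 - 4λ + 4 = 0.
Single eigenvalue λ = 2 with algebraic multiplicity 2.
Eigenvector v = (1,1); generalized eigenvector w with (A-λI)w=v is (2,1).
General solution: e^(2t)[c_1·v + c_2·(t·v + w)].
Applying x(0)=0, y(0)=-3 gives c_1=-6, c_2=3.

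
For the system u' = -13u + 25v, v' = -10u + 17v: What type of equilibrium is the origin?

unstable spiral

A = [[-13,25],[-10,17]]; det(A-λI) = λ^2 - 4λ + 29.
λ = 2 ± 5i: positive real part.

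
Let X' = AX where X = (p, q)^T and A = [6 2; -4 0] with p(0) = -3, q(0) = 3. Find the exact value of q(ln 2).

48

A = [[6,2],[-4,0]]; eigenvalues λ = 2, 4.
Eigenvectors: (-1,2) for λ=2, (1,-1) for λ=4.
From the initial condition, c_1 = 0, c_2 = -3.
q(ln 2) = (0)(2^2)(2) + (-3)(2^4)(-1) = 48.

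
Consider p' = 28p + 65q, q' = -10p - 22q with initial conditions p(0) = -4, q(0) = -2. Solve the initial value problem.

Coefficient matrix A = [[28, 65], [-10, -22]].
Characteristic polynomial det(A - λI) = λ^2 - 6λ + 34 = 0.
Eigenvalues λ = 3 ± 5i (complex conjugate pair).
For λ=3+5i: an eigenvector is (-3,1) - i(-2,1) = (-3 + 2i, 1 - i).
A real fundamental pair from Re and Im of e^((3+5i)t)v: X_1 = e^(3t)(cos(5t)·(-3,1) + sin(5t)·(-2,1)), X_2 = e^(3t)(sin(5t)·(-3,1) - cos(5t)·(-2,1)).
General solution: K_1X_1 + K_2X_2.
Applying p(0)=-4, q(0)=-2 gives K_1=8, K_2=10.

p(t) = -46e^(3t)sin(5t) - 4e^(3t)cos(5t), q(t) = 18e^(3t)sin(5t) - 2e^(3t)cos(5t)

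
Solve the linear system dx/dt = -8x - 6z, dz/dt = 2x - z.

Coefficient matrix A = [[-8, -6], [2, -1]].
Characteristic polynomial det(A - λI) = λ^2 + 9λ + 20 = 0.
Eigenvalues λ = -4, -5.
For λ=-4: (A-λI) row 1 is [-4, -6], so an eigenvector is (-3, 2).
For λ=-5: (A-λI) row 1 is [-3, -6], so an eigenvector is (2, -1).
General solution: K_1e^(-4t)(-3,2) + K_2e^(-5t)(2,-1).

x(t) = -3K_1e^(-4t) + 2K_2e^(-5t), z(t) = 2K_1e^(-4t) - K_2e^(-5t)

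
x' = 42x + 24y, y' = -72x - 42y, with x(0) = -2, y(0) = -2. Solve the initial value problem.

x(t) = -12e^(6t) + 10e^(-6t), y(t) = 18e^(6t) - 20e^(-6t)

Coefficient matrix A = [[42, 24], [-72, -42]].
Characteristic polynomial det(A - λI) = λ^2 - 36 = 0.
Eigenvalues λ = -6, 6.
For λ=-6: (A-λI) row 1 is [48, 24], so an eigenvector is (1, -2).
For λ=6: (A-λI) row 1 is [36, 24], so an eigenvector is (2, -3).
General solution: K_1e^(-6t)(1,-2) + K_2e^(6t)(2,-3).
Applying x(0)=-2, y(0)=-2 gives K_1=10, K_2=-6.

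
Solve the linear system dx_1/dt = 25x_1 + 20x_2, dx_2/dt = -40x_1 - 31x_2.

x_1(t) = -2c_1e^(-3t)sin(4t) - c_1e^(-3t)cos(4t) - c_2e^(-3t)sin(4t) + 2c_2e^(-3t)cos(4t), x_2(t) = 3c_1e^(-3t)sin(4t) + c_1e^(-3t)cos(4t) + c_2e^(-3t)sin(4t) - 3c_2e^(-3t)cos(4t)

Coefficient matrix A = [[25, 20], [-40, -31]].
Characteristic polynomial det(A - λI) = λ^2 + 6λ + 25 = 0.
Eigenvalues λ = -3 ± 4i (complex conjugate pair).
For λ=-3+4i: an eigenvector is (-1,1) - i(-2,3) = (-1 + 2i, 1 - 3i).
A real fundamental pair from Re and Im of e^((-3+4i)t)v: X_1 = e^(-3t)(cos(4t)·(-1,1) + sin(4t)·(-2,3)), X_2 = e^(-3t)(sin(4t)·(-1,1) - cos(4t)·(-2,3)).
General solution: c_1X_1 + c_2X_2.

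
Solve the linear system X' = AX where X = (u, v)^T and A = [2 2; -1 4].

Coefficient matrix A = [[2, 2], [-1, 4]].
Characteristic polynomial det(A - λI) = λ^2 - 6λ + 10 = 0.
Eigenvalues λ = 3 ± i (complex conjugate pair).
For λ=3+i: an eigenvector is (1,0) - i(-1,-1) = (1 + i, 0 + i).
A real fundamental pair from Re and Im of e^((3+i)t)v: X_1 = e^(3t)(cos(t)·(1,0) + sin(t)·(-1,-1)), X_2 = e^(3t)(sin(t)·(1,0) - cos(t)·(-1,-1)).
General solution: K_1X_1 + K_2X_2.

u(t) = -K_1e^(3t)sin(t) + K_1e^(3t)cos(t) + K_2e^(3t)sin(t) + K_2e^(3t)cos(t), v(t) = -K_1e^(3t)sin(t) + K_2e^(3t)cos(t)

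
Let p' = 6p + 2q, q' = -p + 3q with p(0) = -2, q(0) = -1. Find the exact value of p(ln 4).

A = [[6,2],[-1,3]]; eigenvalues λ = 5, 4.
Eigenvectors: (2,-1) for λ=5, (-1,1) for λ=4.
From the initial condition, c_1 = -3, c_2 = -4.
p(ln 4) = (-3)(4^5)(2) + (-4)(4^4)(-1) = -5120.

-5120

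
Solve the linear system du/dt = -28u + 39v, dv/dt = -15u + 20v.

Coefficient matrix A = [[-28, 39], [-15, 20]].
Characteristic polynomial det(A - λI) = λ^2 + 8λ + 25 = 0.
Eigenvalues λ = -4 ± 3i (complex conjugate pair).
For λ=-4+3i: an eigenvector is (-3,-2) - i(-2,-1) = (-3 + 2i, -2 + i).
A real fundamental pair from Re and Im of e^((-4+3i)t)v: X_1 = e^(-4t)(cos(3t)·(-3,-2) + sin(3t)·(-2,-1)), X_2 = e^(-4t)(sin(3t)·(-3,-2) - cos(3t)·(-2,-1)).
General solution: K_1X_1 + K_2X_2.

u(t) = -2K_1e^(-4t)sin(3t) - 3K_1e^(-4t)cos(3t) - 3K_2e^(-4t)sin(3t) + 2K_2e^(-4t)cos(3t), v(t) = -K_1e^(-4t)sin(3t) - 2K_1e^(-4t)cos(3t) - 2K_2e^(-4t)sin(3t) + K_2e^(-4t)cos(3t)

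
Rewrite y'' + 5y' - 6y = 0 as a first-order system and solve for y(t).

Let x_1 = y, x_2 = y'. Then x_1' = x_2 and x_2' = 6x_1 - 5x_2.
A = [[0,1],[6,-5]]; det(A-λI) = λ^2 + 5λ - 6.
Eigenvalues λ = 1, -6 with eigenvectors (1,1), (1,-6).

y(t) = C_1e^(t) + C_2e^(-6t)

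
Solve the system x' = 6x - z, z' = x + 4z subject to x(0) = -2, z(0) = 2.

Coefficient matrix A = [[6, -1], [1, 4]].
Characteristic polynomial det(A - λI) = λ^2 - 10λ + 25 = 0.
Single eigenvalue λ = 5 with algebraic multiplicity 2.
Eigenvector v = (-1,-1); generalized eigenvector w with (A-λI)w=v is (2,3).
General solution: e^(5t)[K_1·v + K_2·(t·v + w)].
Applying x(0)=-2, z(0)=2 gives K_1=10, K_2=4.

x(t) = -4te^(5t) - 2e^(5t), z(t) = -4te^(5t) + 2e^(5t)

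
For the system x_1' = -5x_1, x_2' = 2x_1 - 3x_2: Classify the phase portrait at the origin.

A = [[-5,0],[2,-3]]; det(A-λI) = λ^2 + 8λ + 15.
λ = -3, -5: both negative.

stable node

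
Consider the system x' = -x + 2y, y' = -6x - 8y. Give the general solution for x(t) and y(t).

Coefficient matrix A = [[-1, 2], [-6, -8]].
Characteristic polynomial det(A - λI) = λ^2 + 9λ + 20 = 0.
Eigenvalues λ = -4, -5.
For λ=-4: (A-λI) row 1 is [3, 2], so an eigenvector is (2, -3).
For λ=-5: (A-λI) row 1 is [4, 2], so an eigenvector is (1, -2).
General solution: C_1e^(-4t)(2,-3) + C_2e^(-5t)(1,-2).

x(t) = 2C_1e^(-4t) + C_2e^(-5t), y(t) = -3C_1e^(-4t) - 2C_2e^(-5t)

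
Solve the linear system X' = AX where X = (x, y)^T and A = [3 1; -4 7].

Coefficient matrix A = [[3, 1], [-4, 7]].
Characteristic polynomial det(A - λI) = λ^2 - 10λ + 25 = 0.
Single eigenvalue λ = 5 with algebraic multiplicity 2.
Eigenvector v = (1,2); generalized eigenvector w with (A-λI)w=v is (1,3).
General solution: e^(5t)[C_1·v + C_2·(t·v + w)].

x(t) = C_1e^(5t) + C_2te^(5t) + C_2e^(5t), y(t) = 2C_1e^(5t) + 2C_2te^(5t) + 3C_2e^(5t)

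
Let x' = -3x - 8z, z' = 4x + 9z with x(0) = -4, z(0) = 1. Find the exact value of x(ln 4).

A = [[-3,-8],[4,9]]; eigenvalues λ = 1, 5.
Eigenvectors: (-2,1) for λ=1, (-1,1) for λ=5.
From the initial condition, c_1 = 3, c_2 = -2.
x(ln 4) = (3)(4^1)(-2) + (-2)(4^5)(-1) = 2024.

2024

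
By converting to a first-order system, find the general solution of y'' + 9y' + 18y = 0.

y(t) = c_1e^(-6t) + c_2e^(-3t)

Let x_1 = y, x_2 = y'. Then x_1' = x_2 and x_2' = -18x_1 - 9x_2.
A = [[0,1],[-18,-9]]; det(A-λI) = λ^2 + 9λ + 18.
Eigenvalues λ = -6, -3 with eigenvectors (1,-6), (1,-3).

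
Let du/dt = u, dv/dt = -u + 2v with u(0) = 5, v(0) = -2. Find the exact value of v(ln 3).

-48

A = [[1,0],[-1,2]]; eigenvalues λ = 2, 1.
Eigenvectors: (0,-1) for λ=2, (1,1) for λ=1.
From the initial condition, c_1 = 7, c_2 = 5.
v(ln 3) = (7)(3^2)(-1) + (5)(3^1)(1) = -48.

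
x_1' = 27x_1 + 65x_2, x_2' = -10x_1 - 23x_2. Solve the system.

Coefficient matrix A = [[27, 65], [-10, -23]].
Characteristic polynomial det(A - λI) = λ^2 - 4λ + 29 = 0.
Eigenvalues λ = 2 ± 5i (complex conjugate pair).
For λ=2+5i: an eigenvector is (-3,1) - i(-2,1) = (-3 + 2i, 1 - i).
A real fundamental pair from Re and Im of e^((2+5i)t)v: X_1 = e^(2t)(cos(5t)·(-3,1) + sin(5t)·(-2,1)), X_2 = e^(2t)(sin(5t)·(-3,1) - cos(5t)·(-2,1)).
General solution: C_1X_1 + C_2X_2.

x_1(t) = -2C_1e^(2t)sin(5t) - 3C_1e^(2t)cos(5t) - 3C_2e^(2t)sin(5t) + 2C_2e^(2t)cos(5t), x_2(t) = C_1e^(2t)sin(5t) + C_1e^(2t)cos(5t) + C_2e^(2t)sin(5t) - C_2e^(2t)cos(5t)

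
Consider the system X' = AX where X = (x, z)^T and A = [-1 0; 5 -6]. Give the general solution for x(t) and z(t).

Coefficient matrix A = [[-1, 0], [5, -6]].
Characteristic polynomial det(A - λI) = λ^2 + 7λ + 6 = 0.
Eigenvalues λ = -1, -6.
For λ=-1: (A-λI) row 2 is [5, -5], so an eigenvector is (-1, -1).
For λ=-6: (A-λI) row 1 is [5, 0], so an eigenvector is (0, 1).
General solution: K_1e^(-t)(-1,-1) + K_2e^(-6t)(0,1).

x(t) = -K_1e^(-t), z(t) = -K_1e^(-t) + K_2e^(-6t)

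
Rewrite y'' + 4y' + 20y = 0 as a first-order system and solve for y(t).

y(t) = K_1e^(-2t)cos(4t) + K_2e^(-2t)sin(4t)

Let x_1 = y, x_2 = y'. Then x_1' = x_2 and x_2' = -20x_1 - 4x_2.
A = [[0,1],[-20,-4]]; det(A-λI) = λ^2 + 4λ + 20.
Eigenvalues λ = -2 ± 4i.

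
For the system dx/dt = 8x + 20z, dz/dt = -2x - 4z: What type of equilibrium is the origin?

unstable spiral

A = [[8,20],[-2,-4]]; det(A-λI) = λ^2 - 4λ + 8.
λ = 2 ± 2i: positive real part.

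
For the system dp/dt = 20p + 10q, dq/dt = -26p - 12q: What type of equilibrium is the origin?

unstable spiral

A = [[20,10],[-26,-12]]; det(A-λI) = λ^2 - 8λ + 20.
λ = 4 ± 2i: positive real part.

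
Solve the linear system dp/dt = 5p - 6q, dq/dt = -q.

p(t) = -C_1e^(-t) + C_2e^(5t), q(t) = -C_1e^(-t)

Coefficient matrix A = [[5, -6], [0, -1]].
Characteristic polynomial det(A - λI) = λ^2 - 4λ - 5 = 0.
Eigenvalues λ = -1, 5.
For λ=-1: (A-λI) row 1 is [6, -6], so an eigenvector is (-1, -1).
For λ=5: (A-λI) row 1 is [0, -6], so an eigenvector is (1, 0).
General solution: C_1e^(-t)(-1,-1) + C_2e^(5t)(1,0).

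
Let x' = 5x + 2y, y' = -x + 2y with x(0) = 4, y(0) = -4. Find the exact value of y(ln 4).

-256

A = [[5,2],[-1,2]]; eigenvalues λ = 4, 3.
Eigenvectors: (2,-1) for λ=4, (1,-1) for λ=3.
From the initial condition, c_1 = 0, c_2 = 4.
y(ln 4) = (0)(4^4)(-1) + (4)(4^3)(-1) = -256.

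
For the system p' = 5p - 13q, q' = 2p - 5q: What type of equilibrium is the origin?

A = [[5,-13],[2,-5]]; det(A-λI) = λ^2 + 1.
λ = 0 ± i: zero real part.

center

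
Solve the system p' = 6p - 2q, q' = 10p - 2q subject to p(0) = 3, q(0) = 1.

p(t) = 5e^(2t)sin(2t) + 3e^(2t)cos(2t), q(t) = 13e^(2t)sin(2t) + e^(2t)cos(2t)

Coefficient matrix A = [[6, -2], [10, -2]].
Characteristic polynomial det(A - λI) = λ^2 - 4λ + 8 = 0.
Eigenvalues λ = 2 ± 2i (complex conjugate pair).
For λ=2+2i: an eigenvector is (1,2) - i(0,1) = (1, 2 - i).
A real fundamental pair from Re and Im of e^((2+2i)t)v: X_1 = e^(2t)(cos(2t)·(1,2) + sin(2t)·(0,1)), X_2 = e^(2t)(sin(2t)·(1,2) - cos(2t)·(0,1)).
General solution: c_1X_1 + c_2X_2.
Applying p(0)=3, q(0)=1 gives c_1=3, c_2=5.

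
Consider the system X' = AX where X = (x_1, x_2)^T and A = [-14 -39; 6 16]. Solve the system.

x_1(t) = 2c_1e^(t)sin(3t) - 3c_1e^(t)cos(3t) - 3c_2e^(t)sin(3t) - 2c_2e^(t)cos(3t), x_2(t) = -c_1e^(t)sin(3t) + c_1e^(t)cos(3t) + c_2e^(t)sin(3t) + c_2e^(t)cos(3t)

Coefficient matrix A = [[-14, -39], [6, 16]].
Characteristic polynomial det(A - λI) = λ^2 - 2λ + 10 = 0.
Eigenvalues λ = 1 ± 3i (complex conjugate pair).
For λ=1+3i: an eigenvector is (-3,1) - i(2,-1) = (-3 - 2i, 1 + i).
A real fundamental pair from Re and Im of e^((1+3i)t)v: X_1 = e^(t)(cos(3t)·(-3,1) + sin(3t)·(2,-1)), X_2 = e^(t)(sin(3t)·(-3,1) - cos(3t)·(2,-1)).
General solution: c_1X_1 + c_2X_2.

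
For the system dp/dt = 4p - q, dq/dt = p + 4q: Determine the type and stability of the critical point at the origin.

A = [[4,-1],[1,4]]; det(A-λI) = λ^2 - 8λ + 17.
λ = 4 ± i: positive real part.

unstable spiral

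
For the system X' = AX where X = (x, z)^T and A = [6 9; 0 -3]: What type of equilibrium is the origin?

saddle

A = [[6,9],[0,-3]]; det(A-λI) = λ^2 - 3λ - 18.
λ = -3, 6: opposite signs.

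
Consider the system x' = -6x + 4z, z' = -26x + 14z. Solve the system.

Coefficient matrix A = [[-6, 4], [-26, 14]].
Characteristic polynomial det(A - λI) = λ^2 - 8λ + 20 = 0.
Eigenvalues λ = 4 ± 2i (complex conjugate pair).
For λ=4+2i: an eigenvector is (-1,-3) - i(-1,-2) = (-1 + i, -3 + 2i).
A real fundamental pair from Re and Im of e^((4+2i)t)v: X_1 = e^(4t)(cos(2t)·(-1,-3) + sin(2t)·(-1,-2)), X_2 = e^(4t)(sin(2t)·(-1,-3) - cos(2t)·(-1,-2)).
General solution: K_1X_1 + K_2X_2.

x(t) = -K_1e^(4t)sin(2t) - K_1e^(4t)cos(2t) - K_2e^(4t)sin(2t) + K_2e^(4t)cos(2t), z(t) = -2K_1e^(4t)sin(2t) - 3K_1e^(4t)cos(2t) - 3K_2e^(4t)sin(2t) + 2K_2e^(4t)cos(2t)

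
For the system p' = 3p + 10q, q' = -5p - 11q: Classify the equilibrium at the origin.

stable spiral

A = [[3,10],[-5,-11]]; det(A-λI) = λ^2 + 8λ + 17.
λ = -4 ± i: negative real part.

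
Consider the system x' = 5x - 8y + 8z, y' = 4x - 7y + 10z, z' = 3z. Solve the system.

Coefficient matrix A = [[5, -8, 8], [4, -7, 10], [0, 0, 3]].
det(A - λI) = 0 gives eigenvalues λ = 1, -3, 3.
For λ=1: eigenvector (2,1,0).
For λ=-3: eigenvector (1,1,0).
For λ=3: eigenvector (0,1,1).
General solution: C_1e^(t)(2,1,0) + C_2e^(-3t)(1,1,0) + C_3e^(3t)(0,1,1).

x(t) = 2C_1e^(t) + C_2e^(-3t), y(t) = C_1e^(t) + C_2e^(-3t) + C_3e^(3t), z(t) = C_3e^(3t)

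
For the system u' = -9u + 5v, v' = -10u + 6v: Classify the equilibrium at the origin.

saddle

A = [[-9,5],[-10,6]]; det(A-λI) = λ^2 + 3λ - 4.
λ = 1, -4: opposite signs.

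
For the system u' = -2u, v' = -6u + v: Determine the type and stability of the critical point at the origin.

A = [[-2,0],[-6,1]]; det(A-λI) = λ^2 + λ - 2.
λ = 1, -2: opposite signs.

saddle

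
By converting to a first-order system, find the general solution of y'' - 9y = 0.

y(t) = C_1e^(3t) + C_2e^(-3t)

Let x_1 = y, x_2 = y'. Then x_1' = x_2 and x_2' = 9x_1.
A = [[0,1],[9,0]]; det(A-λI) = λ^2 - 9.
Eigenvalues λ = 3, -3 with eigenvectors (1,3), (1,-3).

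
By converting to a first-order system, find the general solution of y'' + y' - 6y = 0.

y(t) = C_1e^(2t) + C_2e^(-3t)

Let x_1 = y, x_2 = y'. Then x_1' = x_2 and x_2' = 6x_1 - x_2.
A = [[0,1],[6,-1]]; det(A-λI) = λ^2 + λ - 6.
Eigenvalues λ = 2, -3 with eigenvectors (1,2), (1,-3).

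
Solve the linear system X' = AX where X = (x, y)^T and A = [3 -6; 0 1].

Coefficient matrix A = [[3, -6], [0, 1]].
Characteristic polynomial det(A - λI) = λ^2 - 4λ + 3 = 0.
Eigenvalues λ = 1, 3.
For λ=1: (A-λI) row 1 is [2, -6], so an eigenvector is (3, 1).
For λ=3: (A-λI) row 1 is [0, -6], so an eigenvector is (1, 0).
General solution: C_1e^(t)(3,1) + C_2e^(3t)(1,0).

x(t) = 3C_1e^(t) + C_2e^(3t), y(t) = C_1e^(t)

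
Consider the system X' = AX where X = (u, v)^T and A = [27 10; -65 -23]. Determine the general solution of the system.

Coefficient matrix A = [[27, 10], [-65, -23]].
Characteristic polynomial det(A - λI) = λ^2 - 4λ + 29 = 0.
Eigenvalues λ = 2 ± 5i (complex conjugate pair).
For λ=2+5i: an eigenvector is (-1,3) - i(1,-2) = (-1 - i, 3 + 2i).
A real fundamental pair from Re and Im of e^((2+5i)t)v: X_1 = e^(2t)(cos(5t)·(-1,3) + sin(5t)·(1,-2)), X_2 = e^(2t)(sin(5t)·(-1,3) - cos(5t)·(1,-2)).
General solution: c_1X_1 + c_2X_2.

u(t) = c_1e^(2t)sin(5t) - c_1e^(2t)cos(5t) - c_2e^(2t)sin(5t) - c_2e^(2t)cos(5t), v(t) = -2c_1e^(2t)sin(5t) + 3c_1e^(2t)cos(5t) + 3c_2e^(2t)sin(5t) + 2c_2e^(2t)cos(5t)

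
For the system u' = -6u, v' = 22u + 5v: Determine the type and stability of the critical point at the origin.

A = [[-6,0],[22,5]]; det(A-λI) = λ^2 + λ - 30.
λ = 5, -6: opposite signs.

saddle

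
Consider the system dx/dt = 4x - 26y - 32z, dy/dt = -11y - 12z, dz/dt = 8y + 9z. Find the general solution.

Coefficient matrix A = [[4, -26, -32], [0, -11, -12], [0, 8, 9]].
det(A - λI) = 0 gives eigenvalues λ = 4, -3, 1.
For λ=4: eigenvector (1,0,0).
For λ=-3: eigenvector (-2,-3,2).
For λ=1: eigenvector (-2,1,-1).
General solution: c_1e^(4t)(1,0,0) + c_2e^(-3t)(-2,-3,2) + c_3e^(t)(-2,1,-1).

x(t) = c_1e^(4t) - 2c_2e^(-3t) - 2c_3e^(t), y(t) = -3c_2e^(-3t) + c_3e^(t), z(t) = 2c_2e^(-3t) - c_3e^(t)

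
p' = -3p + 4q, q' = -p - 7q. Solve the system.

Coefficient matrix A = [[-3, 4], [-1, -7]].
Characteristic polynomial det(A - λI) = λ^2 + 10λ + 25 = 0.
Single eigenvalue λ = -5 with algebraic multiplicity 2.
Eigenvector v = (-2,1); generalized eigenvector w with (A-λI)w=v is (3,-2).
General solution: e^(-5t)[K_1·v + K_2·(t·v + w)].

p(t) = -2K_1e^(-5t) - 2K_2te^(-5t) + 3K_2e^(-5t), q(t) = K_1e^(-5t) + K_2te^(-5t) - 2K_2e^(-5t)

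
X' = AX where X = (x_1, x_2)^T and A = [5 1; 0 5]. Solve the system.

x_1(t) = K_1e^(5t) + K_2te^(5t) - 3K_2e^(5t), x_2(t) = K_2e^(5t)

Coefficient matrix A = [[5, 1], [0, 5]].
Characteristic polynomial det(A - λI) = λ^2 - 10λ + 25 = 0.
Single eigenvalue λ = 5 with algebraic multiplicity 2.
Eigenvector v = (1,0); generalized eigenvector w with (A-λI)w=v is (-3,1).
General solution: e^(5t)[K_1·v + K_2·(t·v + w)].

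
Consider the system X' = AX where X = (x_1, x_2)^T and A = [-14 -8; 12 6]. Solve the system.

x_1(t) = 2C_1e^(-2t) + C_2e^(-6t), x_2(t) = -3C_1e^(-2t) - C_2e^(-6t)

Coefficient matrix A = [[-14, -8], [12, 6]].
Characteristic polynomial det(A - λI) = λ^2 + 8λ + 12 = 0.
Eigenvalues λ = -2, -6.
For λ=-2: (A-λI) row 1 is [-12, -8], so an eigenvector is (2, -3).
For λ=-6: (A-λI) row 1 is [-8, -8], so an eigenvector is (1, -1).
General solution: C_1e^(-2t)(2,-3) + C_2e^(-6t)(1,-1).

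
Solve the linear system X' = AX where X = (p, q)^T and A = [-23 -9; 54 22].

p(t) = C_1e^(-5t) + C_2e^(4t), q(t) = -2C_1e^(-5t) - 3C_2e^(4t)

Coefficient matrix A = [[-23, -9], [54, 22]].
Characteristic polynomial det(A - λI) = λ^2 + λ - 20 = 0.
Eigenvalues λ = -5, 4.
For λ=-5: (A-λI) row 1 is [-18, -9], so an eigenvector is (1, -2).
For λ=4: (A-λI) row 1 is [-27, -9], so an eigenvector is (1, -3).
General solution: C_1e^(-5t)(1,-2) + C_2e^(4t)(1,-3).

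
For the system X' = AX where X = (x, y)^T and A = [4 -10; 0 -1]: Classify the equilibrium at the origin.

A = [[4,-10],[0,-1]]; det(A-λI) = λ^2 - 3λ - 4.
λ = -1, 4: opposite signs.

saddle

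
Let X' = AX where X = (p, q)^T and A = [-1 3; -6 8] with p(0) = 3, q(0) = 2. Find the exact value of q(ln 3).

-450

A = [[-1,3],[-6,8]]; eigenvalues λ = 5, 2.
Eigenvectors: (1,2) for λ=5, (-1,-1) for λ=2.
From the initial condition, c_1 = -1, c_2 = -4.
q(ln 3) = (-1)(3^5)(2) + (-4)(3^2)(-1) = -450.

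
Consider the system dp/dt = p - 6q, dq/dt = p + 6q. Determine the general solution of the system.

p(t) = 2c_1e^(4t) - 3c_2e^(3t), q(t) = -c_1e^(4t) + c_2e^(3t)

Coefficient matrix A = [[1, -6], [1, 6]].
Characteristic polynomial det(A - λI) = λ^2 - 7λ + 12 = 0.
Eigenvalues λ = 4, 3.
For λ=4: (A-λI) row 1 is [-3, -6], so an eigenvector is (2, -1).
For λ=3: (A-λI) row 1 is [-2, -6], so an eigenvector is (-3, 1).
General solution: c_1e^(4t)(2,-1) + c_2e^(3t)(-3,1).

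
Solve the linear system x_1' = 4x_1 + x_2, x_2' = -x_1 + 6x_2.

x_1(t) = K_1e^(5t) + K_2te^(5t) - K_2e^(5t), x_2(t) = K_1e^(5t) + K_2te^(5t)

Coefficient matrix A = [[4, 1], [-1, 6]].
Characteristic polynomial det(A - λI) = λ^2 - 10λ + 25 = 0.
Single eigenvalue λ = 5 with algebraic multiplicity 2.
Eigenvector v = (1,1); generalized eigenvector w with (A-λI)w=v is (-1,0).
General solution: e^(5t)[K_1·v + K_2·(t·v + w)].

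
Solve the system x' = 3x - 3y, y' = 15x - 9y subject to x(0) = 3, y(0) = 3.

x(t) = 3e^(-3t)sin(3t) + 3e^(-3t)cos(3t), y(t) = 9e^(-3t)sin(3t) + 3e^(-3t)cos(3t)

Coefficient matrix A = [[3, -3], [15, -9]].
Characteristic polynomial det(A - λI) = λ^2 + 6λ + 18 = 0.
Eigenvalues λ = -3 ± 3i (complex conjugate pair).
For λ=-3+3i: an eigenvector is (0,-1) - i(1,2) = (0 - i, -1 - 2i).
A real fundamental pair from Re and Im of e^((-3+3i)t)v: X_1 = e^(-3t)(cos(3t)·(0,-1) + sin(3t)·(1,2)), X_2 = e^(-3t)(sin(3t)·(0,-1) - cos(3t)·(1,2)).
General solution: K_1X_1 + K_2X_2.
Applying x(0)=3, y(0)=3 gives K_1=3, K_2=-3.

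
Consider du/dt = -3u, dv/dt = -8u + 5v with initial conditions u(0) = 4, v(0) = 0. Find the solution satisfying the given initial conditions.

Coefficient matrix A = [[-3, 0], [-8, 5]].
Characteristic polynomial det(A - λI) = λ^2 - 2λ - 15 = 0.
Eigenvalues λ = -3, 5.
For λ=-3: (A-λI) row 2 is [-8, 8], so an eigenvector is (-1, -1).
For λ=5: (A-λI) row 1 is [-8, 0], so an eigenvector is (0, 1).
General solution: C_1e^(-3t)(-1,-1) + C_2e^(5t)(0,1).
Applying u(0)=4, v(0)=0 gives C_1=-4, C_2=-4.

u(t) = 4e^(-3t), v(t) = -4e^(5t) + 4e^(-3t)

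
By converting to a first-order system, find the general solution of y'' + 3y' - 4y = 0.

Let x_1 = y, x_2 = y'. Then x_1' = x_2 and x_2' = 4x_1 - 3x_2.
A = [[0,1],[4,-3]]; det(A-λI) = λ^2 + 3λ - 4.
Eigenvalues λ = 1, -4 with eigenvectors (1,1), (1,-4).

y(t) = K_1e^(t) + K_2e^(-4t)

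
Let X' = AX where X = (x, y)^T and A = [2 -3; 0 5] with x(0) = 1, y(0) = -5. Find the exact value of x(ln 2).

A = [[2,-3],[0,5]]; eigenvalues λ = 2, 5.
Eigenvectors: (1,0) for λ=2, (-1,1) for λ=5.
From the initial condition, c_1 = -4, c_2 = -5.
x(ln 2) = (-4)(2^2)(1) + (-5)(2^5)(-1) = 144.

144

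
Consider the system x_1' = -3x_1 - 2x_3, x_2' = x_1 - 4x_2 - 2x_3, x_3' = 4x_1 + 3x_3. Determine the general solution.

Coefficient matrix A = [[-3, 0, -2], [1, -4, -2], [4, 0, 3]].
det(A - λI) = 0 gives eigenvalues λ = 1, -1, -4.
For λ=1: eigenvector (1,1,-2).
For λ=-1: eigenvector (1,1,-1).
For λ=-4: eigenvector (0,1,0).
General solution: K_1e^(t)(1,1,-2) + K_2e^(-t)(1,1,-1) + K_3e^(-4t)(0,1,0).

x_1(t) = K_1e^(t) + K_2e^(-t), x_2(t) = K_1e^(t) + K_2e^(-t) + K_3e^(-4t), x_3(t) = -2K_1e^(t) - K_2e^(-t)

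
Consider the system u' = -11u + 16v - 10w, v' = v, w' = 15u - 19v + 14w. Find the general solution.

u(t) = C_1e^(-t) + 3C_2e^(t) - 2C_3e^(4t), v(t) = C_2e^(t), w(t) = -C_1e^(-t) - 2C_2e^(t) + 3C_3e^(4t)

Coefficient matrix A = [[-11, 16, -10], [0, 1, 0], [15, -19, 14]].
det(A - λI) = 0 gives eigenvalues λ = -1, 1, 4.
For λ=-1: eigenvector (1,0,-1).
For λ=1: eigenvector (3,1,-2).
For λ=4: eigenvector (-2,0,3).
General solution: C_1e^(-t)(1,0,-1) + C_2e^(t)(3,1,-2) + C_3e^(4t)(-2,0,3).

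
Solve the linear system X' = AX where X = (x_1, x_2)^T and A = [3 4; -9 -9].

Coefficient matrix A = [[3, 4], [-9, -9]].
Characteristic polynomial det(A - λI) = λ^2 + 6λ + 9 = 0.
Single eigenvalue λ = -3 with algebraic multiplicity 2.
Eigenvector v = (-2,3); generalized eigenvector w with (A-λI)w=v is (-1,1).
General solution: e^(-3t)[K_1·v + K_2·(t·v + w)].

x_1(t) = -2K_1e^(-3t) - 2K_2te^(-3t) - K_2e^(-3t), x_2(t) = 3K_1e^(-3t) + 3K_2te^(-3t) + K_2e^(-3t)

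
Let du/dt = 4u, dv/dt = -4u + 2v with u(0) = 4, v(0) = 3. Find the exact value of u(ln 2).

64

A = [[4,0],[-4,2]]; eigenvalues λ = 2, 4.
Eigenvectors: (0,-1) for λ=2, (1,-2) for λ=4.
From the initial condition, c_1 = -11, c_2 = 4.
u(ln 2) = (-11)(2^2)(0) + (4)(2^4)(1) = 64.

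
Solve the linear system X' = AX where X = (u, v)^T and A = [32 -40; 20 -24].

Coefficient matrix A = [[32, -40], [20, -24]].
Characteristic polynomial det(A - λI) = λ^2 - 8λ + 32 = 0.
Eigenvalues λ = 4 ± 4i (complex conjugate pair).
For λ=4+4i: an eigenvector is (-1,-1) - i(3,2) = (-1 - 3i, -1 - 2i).
A real fundamental pair from Re and Im of e^((4+4i)t)v: X_1 = e^(4t)(cos(4t)·(-1,-1) + sin(4t)·(3,2)), X_2 = e^(4t)(sin(4t)·(-1,-1) - cos(4t)·(3,2)).
General solution: K_1X_1 + K_2X_2.

u(t) = 3K_1e^(4t)sin(4t) - K_1e^(4t)cos(4t) - K_2e^(4t)sin(4t) - 3K_2e^(4t)cos(4t), v(t) = 2K_1e^(4t)sin(4t) - K_1e^(4t)cos(4t) - K_2e^(4t)sin(4t) - 2K_2e^(4t)cos(4t)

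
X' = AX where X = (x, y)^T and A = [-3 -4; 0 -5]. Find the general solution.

x(t) = 2c_1e^(-5t) - c_2e^(-3t), y(t) = c_1e^(-5t)

Coefficient matrix A = [[-3, -4], [0, -5]].
Characteristic polynomial det(A - λI) = λ^2 + 8λ + 15 = 0.
Eigenvalues λ = -5, -3.
For λ=-5: (A-λI) row 1 is [2, -4], so an eigenvector is (2, 1).
For λ=-3: (A-λI) row 1 is [0, -4], so an eigenvector is (-1, 0).
General solution: c_1e^(-5t)(2,1) + c_2e^(-3t)(-1,0).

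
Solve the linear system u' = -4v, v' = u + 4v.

Coefficient matrix A = [[0, -4], [1, 4]].
Characteristic polynomial det(A - λI) = λ^2 - 4λ + 4 = 0.
Single eigenvalue λ = 2 with algebraic multiplicity 2.
Eigenvector v = (-2,1); generalized eigenvector w with (A-λI)w=v is (1,0).
General solution: e^(2t)[c_1·v + c_2·(t·v + w)].

u(t) = -2c_1e^(2t) - 2c_2te^(2t) + c_2e^(2t), v(t) = c_1e^(2t) + c_2te^(2t)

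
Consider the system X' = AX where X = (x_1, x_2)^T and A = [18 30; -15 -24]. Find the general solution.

Coefficient matrix A = [[18, 30], [-15, -24]].
Characteristic polynomial det(A - λI) = λ^2 + 6λ + 18 = 0.
Eigenvalues λ = -3 ± 3i (complex conjugate pair).
For λ=-3+3i: an eigenvector is (3,-2) - i(1,-1) = (3 - i, -2 + i).
A real fundamental pair from Re and Im of e^((-3+3i)t)v: X_1 = e^(-3t)(cos(3t)·(3,-2) + sin(3t)·(1,-1)), X_2 = e^(-3t)(sin(3t)·(3,-2) - cos(3t)·(1,-1)).
General solution: K_1X_1 + K_2X_2.

x_1(t) = K_1e^(-3t)sin(3t) + 3K_1e^(-3t)cos(3t) + 3K_2e^(-3t)sin(3t) - K_2e^(-3t)cos(3t), x_2(t) = -K_1e^(-3t)sin(3t) - 2K_1e^(-3t)cos(3t) - 2K_2e^(-3t)sin(3t) + K_2e^(-3t)cos(3t)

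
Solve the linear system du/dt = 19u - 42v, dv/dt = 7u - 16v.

u(t) = -3K_1e^(5t) + 2K_2e^(-2t), v(t) = -K_1e^(5t) + K_2e^(-2t)

Coefficient matrix A = [[19, -42], [7, -16]].
Characteristic polynomial det(A - λI) = λ^2 - 3λ - 10 = 0.
Eigenvalues λ = 5, -2.
For λ=5: (A-λI) row 1 is [14, -42], so an eigenvector is (-3, -1).
For λ=-2: (A-λI) row 1 is [21, -42], so an eigenvector is (2, 1).
General solution: K_1e^(5t)(-3,-1) + K_2e^(-2t)(2,1).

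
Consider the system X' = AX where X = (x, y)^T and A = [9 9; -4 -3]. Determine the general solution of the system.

Coefficient matrix A = [[9, 9], [-4, -3]].
Characteristic polynomial det(A - λI) = λ^2 - 6λ + 9 = 0.
Single eigenvalue λ = 3 with algebraic multiplicity 2.
Eigenvector v = (3,-2); generalized eigenvector w with (A-λI)w=v is (2,-1).
General solution: e^(3t)[K_1·v + K_2·(t·v + w)].

x(t) = 3K_1e^(3t) + 3K_2te^(3t) + 2K_2e^(3t), y(t) = -2K_1e^(3t) - 2K_2te^(3t) - K_2e^(3t)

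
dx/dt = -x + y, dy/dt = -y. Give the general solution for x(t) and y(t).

Coefficient matrix A = [[-1, 1], [0, -1]].
Characteristic polynomial det(A - λI) = λ^2 + 2λ + 1 = 0.
Single eigenvalue λ = -1 with algebraic multiplicity 2.
Eigenvector v = (1,0); generalized eigenvector w with (A-λI)w=v is (-3,1).
General solution: e^(-t)[c_1·v + c_2·(t·v + w)].

x(t) = c_1e^(-t) + c_2te^(-t) - 3c_2e^(-t), y(t) = c_2e^(-t)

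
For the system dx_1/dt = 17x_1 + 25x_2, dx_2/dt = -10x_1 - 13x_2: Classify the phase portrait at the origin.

unstable spiral

A = [[17,25],[-10,-13]]; det(A-λI) = λ^2 - 4λ + 29.
λ = 2 ± 5i: positive real part.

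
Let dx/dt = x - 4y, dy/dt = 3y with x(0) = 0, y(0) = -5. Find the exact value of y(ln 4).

-320

A = [[1,-4],[0,3]]; eigenvalues λ = 3, 1.
Eigenvectors: (2,-1) for λ=3, (1,0) for λ=1.
From the initial condition, c_1 = 5, c_2 = -10.
y(ln 4) = (5)(4^3)(-1) + (-10)(4^1)(0) = -320.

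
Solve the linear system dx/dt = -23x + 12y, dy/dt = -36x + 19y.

Coefficient matrix A = [[-23, 12], [-36, 19]].
Characteristic polynomial det(A - λI) = λ^2 + 4λ - 5 = 0.
Eigenvalues λ = 1, -5.
For λ=1: (A-λI) row 1 is [-24, 12], so an eigenvector is (1, 2).
For λ=-5: (A-λI) row 1 is [-18, 12], so an eigenvector is (-2, -3).
General solution: K_1e^(t)(1,2) + K_2e^(-5t)(-2,-3).

x(t) = K_1e^(t) - 2K_2e^(-5t), y(t) = 2K_1e^(t) - 3K_2e^(-5t)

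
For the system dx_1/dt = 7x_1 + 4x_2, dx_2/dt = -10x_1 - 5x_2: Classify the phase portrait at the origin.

A = [[7,4],[-10,-5]]; det(A-λI) = λ^2 - 2λ + 5.
λ = 1 ± 2i: positive real part.

unstable spiral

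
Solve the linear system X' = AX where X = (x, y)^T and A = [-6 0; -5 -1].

x(t) = C_1e^(-6t), y(t) = C_1e^(-6t) - C_2e^(-t)

Coefficient matrix A = [[-6, 0], [-5, -1]].
Characteristic polynomial det(A - λI) = λ^2 + 7λ + 6 = 0.
Eigenvalues λ = -6, -1.
For λ=-6: (A-λI) row 2 is [-5, 5], so an eigenvector is (1, 1).
For λ=-1: (A-λI) row 1 is [-5, 0], so an eigenvector is (0, -1).
General solution: C_1e^(-6t)(1,1) + C_2e^(-t)(0,-1).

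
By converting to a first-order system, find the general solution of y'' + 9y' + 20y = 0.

Let x_1 = y, x_2 = y'. Then x_1' = x_2 and x_2' = -20x_1 - 9x_2.
A = [[0,1],[-20,-9]]; det(A-λI) = λ^2 + 9λ + 20.
Eigenvalues λ = -4, -5 with eigenvectors (1,-4), (1,-5).

y(t) = c_1e^(-4t) + c_2e^(-5t)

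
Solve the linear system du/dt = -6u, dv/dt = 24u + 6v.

u(t) = -C_1e^(-6t), v(t) = 2C_1e^(-6t) + C_2e^(6t)

Coefficient matrix A = [[-6, 0], [24, 6]].
Characteristic polynomial det(A - λI) = λ^2 - 36 = 0.
Eigenvalues λ = -6, 6.
For λ=-6: (A-λI) row 2 is [24, 12], so an eigenvector is (-1, 2).
For λ=6: (A-λI) row 1 is [-12, 0], so an eigenvector is (0, 1).
General solution: C_1e^(-6t)(-1,2) + C_2e^(6t)(0,1).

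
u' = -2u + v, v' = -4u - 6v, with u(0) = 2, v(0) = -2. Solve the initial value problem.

Coefficient matrix A = [[-2, 1], [-4, -6]].
Characteristic polynomial det(A - λI) = λ^2 + 8λ + 16 = 0.
Single eigenvalue λ = -4 with algebraic multiplicity 2.
Eigenvector v = (1,-2); generalized eigenvector w with (A-λI)w=v is (0,1).
General solution: e^(-4t)[C_1·v + C_2·(t·v + w)].
Applying u(0)=2, v(0)=-2 gives C_1=2, C_2=2.

u(t) = 2te^(-4t) + 2e^(-4t), v(t) = -4te^(-4t) - 2e^(-4t)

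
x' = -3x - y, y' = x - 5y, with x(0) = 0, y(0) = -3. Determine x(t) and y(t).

Coefficient matrix A = [[-3, -1], [1, -5]].
Characteristic polynomial det(A - λI) = λ^2 + 8λ + 16 = 0.
Single eigenvalue λ = -4 with algebraic multiplicity 2.
Eigenvector v = (1,1); generalized eigenvector w with (A-λI)w=v is (-2,-3).
General solution: e^(-4t)[C_1·v + C_2·(t·v + w)].
Applying x(0)=0, y(0)=-3 gives C_1=6, C_2=3.

x(t) = 3te^(-4t), y(t) = 3te^(-4t) - 3e^(-4t)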